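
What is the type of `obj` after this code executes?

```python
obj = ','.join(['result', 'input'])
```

str.join() returns str

str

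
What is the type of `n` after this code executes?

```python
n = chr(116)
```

chr() returns str (single character)

str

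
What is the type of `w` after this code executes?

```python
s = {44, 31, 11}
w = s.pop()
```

Popping from a set of ints returns int

int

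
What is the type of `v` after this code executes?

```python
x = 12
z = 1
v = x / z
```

int / int always returns float in Python 3 (12 / 1 = 12)

float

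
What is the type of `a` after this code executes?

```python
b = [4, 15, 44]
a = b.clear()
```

list.clear() returns None

NoneType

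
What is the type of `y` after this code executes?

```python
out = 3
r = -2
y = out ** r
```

int ** negative int returns float

float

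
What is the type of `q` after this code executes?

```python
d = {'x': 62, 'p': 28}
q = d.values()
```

.values() returns a dict_values view object

dict_values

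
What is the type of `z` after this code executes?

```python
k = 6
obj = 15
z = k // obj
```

int // int returns int (6 // 15 = 0)

int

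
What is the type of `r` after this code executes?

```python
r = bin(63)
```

bin() returns str representation

str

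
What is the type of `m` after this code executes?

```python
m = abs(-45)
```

abs() of int returns int

int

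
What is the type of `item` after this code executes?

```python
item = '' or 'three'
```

'or' returns first truthy value ('three', which is str)

str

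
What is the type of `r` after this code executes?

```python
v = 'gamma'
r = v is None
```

'is' comparison returns bool

bool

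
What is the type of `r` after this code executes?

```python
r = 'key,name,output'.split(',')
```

str.split() returns list

list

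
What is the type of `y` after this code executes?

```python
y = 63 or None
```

'or' returns first truthy value (63, int)

int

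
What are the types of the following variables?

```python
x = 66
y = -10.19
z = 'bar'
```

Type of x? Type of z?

x is int; z is str

int, str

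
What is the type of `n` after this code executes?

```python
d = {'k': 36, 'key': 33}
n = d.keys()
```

.keys() returns a dict_keys view object

dict_keys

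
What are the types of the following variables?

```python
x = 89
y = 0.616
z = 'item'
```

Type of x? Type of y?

x is int; y is float

int, float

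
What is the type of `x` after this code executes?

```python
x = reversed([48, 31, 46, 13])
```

reversed() on a list returns a list_reverseiterator

list_reverseiterator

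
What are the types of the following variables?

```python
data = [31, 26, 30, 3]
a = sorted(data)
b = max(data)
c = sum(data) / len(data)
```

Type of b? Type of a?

max of ints returns int; sorted() returns list

int, list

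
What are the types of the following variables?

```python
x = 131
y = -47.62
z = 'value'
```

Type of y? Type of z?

y is float; z is str

float, str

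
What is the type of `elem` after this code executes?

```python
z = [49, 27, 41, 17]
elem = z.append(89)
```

list.append() returns None (mutates in place)

NoneType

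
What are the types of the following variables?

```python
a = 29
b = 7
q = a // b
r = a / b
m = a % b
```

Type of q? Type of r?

int // int returns int; int / int returns float

int, float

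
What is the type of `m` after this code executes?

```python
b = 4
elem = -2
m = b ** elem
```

int ** negative int returns float

float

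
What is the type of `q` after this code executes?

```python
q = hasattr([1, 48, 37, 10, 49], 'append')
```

hasattr() returns bool

bool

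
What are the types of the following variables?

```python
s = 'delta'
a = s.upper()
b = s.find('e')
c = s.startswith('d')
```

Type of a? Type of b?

str.upper() returns str; str.find() returns int

str, int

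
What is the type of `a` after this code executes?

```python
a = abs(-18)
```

abs() of int returns int

int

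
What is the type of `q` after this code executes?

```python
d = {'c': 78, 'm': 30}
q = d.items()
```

dict.items() returns a dict_items view

dict_items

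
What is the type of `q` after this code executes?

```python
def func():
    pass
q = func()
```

A function with no return statement returns None

NoneType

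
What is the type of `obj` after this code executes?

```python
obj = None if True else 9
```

Ternary: condition is True, if branch (None) taken → NoneType

NoneType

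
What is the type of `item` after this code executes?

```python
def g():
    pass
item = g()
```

A function with no return statement returns None

NoneType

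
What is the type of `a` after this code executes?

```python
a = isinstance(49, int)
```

isinstance() returns bool

bool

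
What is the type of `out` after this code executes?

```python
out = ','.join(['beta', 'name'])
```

str.join() returns str

str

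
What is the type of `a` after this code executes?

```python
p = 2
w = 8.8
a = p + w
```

int + float returns float (2 + 8.8 = 10.8)

float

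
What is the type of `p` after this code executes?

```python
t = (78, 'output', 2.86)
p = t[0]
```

Index 0 of tuple is 78 which is int

int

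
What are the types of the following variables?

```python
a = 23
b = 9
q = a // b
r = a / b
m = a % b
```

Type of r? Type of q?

int / int returns float; int // int returns int

float, int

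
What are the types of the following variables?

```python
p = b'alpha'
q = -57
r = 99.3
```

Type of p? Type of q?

p is bytes; q is int

bytes, int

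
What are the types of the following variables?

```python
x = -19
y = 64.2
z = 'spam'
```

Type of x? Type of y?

x is int; y is float

int, float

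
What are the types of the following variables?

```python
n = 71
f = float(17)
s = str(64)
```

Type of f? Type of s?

f is float; s is str

float, str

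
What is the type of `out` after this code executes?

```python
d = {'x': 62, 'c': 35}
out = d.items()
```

dict.items() returns a dict_items view

dict_items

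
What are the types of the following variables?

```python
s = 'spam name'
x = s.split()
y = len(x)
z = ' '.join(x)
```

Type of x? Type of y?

str.split() returns list; len() returns int

list, int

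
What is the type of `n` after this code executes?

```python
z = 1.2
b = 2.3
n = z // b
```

float // float returns float (floor division preserves float type)

float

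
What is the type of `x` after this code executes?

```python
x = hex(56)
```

hex() returns str representation

str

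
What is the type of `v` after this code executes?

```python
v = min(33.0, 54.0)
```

min() of floats returns float

float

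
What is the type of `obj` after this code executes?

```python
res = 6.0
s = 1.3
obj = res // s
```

float // float returns float (floor division preserves float type)

float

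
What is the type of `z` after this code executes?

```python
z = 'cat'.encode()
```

str.encode() returns bytes

bytes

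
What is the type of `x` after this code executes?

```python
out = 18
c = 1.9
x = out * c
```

int * float returns float (18 * 1.9 = 34.2)

float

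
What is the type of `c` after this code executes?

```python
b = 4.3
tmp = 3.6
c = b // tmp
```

float // float returns float (floor division preserves float type)

float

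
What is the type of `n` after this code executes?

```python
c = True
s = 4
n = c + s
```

bool + int returns int (True is 1, so 1 + 4 = 5)

int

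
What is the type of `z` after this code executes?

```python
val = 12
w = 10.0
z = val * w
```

int * float returns float (12 * 10.0 = 120.0)

float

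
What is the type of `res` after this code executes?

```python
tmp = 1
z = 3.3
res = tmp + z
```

int + float returns float (1 + 3.3 = 4.3)

float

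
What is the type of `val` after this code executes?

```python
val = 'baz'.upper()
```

str.upper() returns str

str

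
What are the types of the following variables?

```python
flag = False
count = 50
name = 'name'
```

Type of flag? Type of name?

flag is bool; name is str

bool, str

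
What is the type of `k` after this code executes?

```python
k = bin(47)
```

bin() returns str representation

str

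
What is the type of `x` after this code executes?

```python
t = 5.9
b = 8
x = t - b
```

float - int returns float (5.9 - 8 = -2.1)

float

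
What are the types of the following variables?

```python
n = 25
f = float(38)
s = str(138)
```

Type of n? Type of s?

n is int; s is str

int, str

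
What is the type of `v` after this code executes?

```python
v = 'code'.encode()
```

str.encode() returns bytes

bytes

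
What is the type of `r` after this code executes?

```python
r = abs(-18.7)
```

abs() of float returns float

float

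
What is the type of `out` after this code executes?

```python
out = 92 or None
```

'or' returns first truthy value (92, int)

int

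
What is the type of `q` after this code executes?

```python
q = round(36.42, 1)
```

round() with ndigits arg returns float

float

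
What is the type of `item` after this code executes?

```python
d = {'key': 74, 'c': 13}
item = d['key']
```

Accessing dict[str, int] with key 'key' returns int value 74

int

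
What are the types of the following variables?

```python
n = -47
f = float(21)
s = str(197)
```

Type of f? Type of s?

f is float; s is str

float, str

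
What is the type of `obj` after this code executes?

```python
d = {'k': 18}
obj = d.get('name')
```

dict.get() returns None when key 'name' is not found and no default given

NoneType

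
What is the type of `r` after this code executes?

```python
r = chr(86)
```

chr() returns str (single character)

str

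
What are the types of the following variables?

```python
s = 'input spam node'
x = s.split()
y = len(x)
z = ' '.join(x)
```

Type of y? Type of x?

len() returns int; str.split() returns list

int, list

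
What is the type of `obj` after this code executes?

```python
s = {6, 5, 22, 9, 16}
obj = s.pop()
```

Popping from a set of ints returns int

int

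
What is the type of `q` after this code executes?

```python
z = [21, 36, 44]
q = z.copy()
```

list.copy() returns list

list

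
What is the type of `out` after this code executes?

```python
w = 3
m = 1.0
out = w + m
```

int + float returns float (3 + 1.0 = 4.0)

float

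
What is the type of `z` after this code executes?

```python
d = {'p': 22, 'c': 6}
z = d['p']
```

Accessing dict[str, int] with key 'p' returns int value 22

int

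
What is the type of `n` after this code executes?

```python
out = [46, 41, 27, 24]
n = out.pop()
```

list.pop() returns the popped element (int here)

int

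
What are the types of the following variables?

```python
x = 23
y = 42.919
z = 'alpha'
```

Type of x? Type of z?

x is int; z is str

int, str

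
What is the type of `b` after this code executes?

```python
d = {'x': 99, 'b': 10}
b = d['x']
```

Accessing dict[str, int] with key 'x' returns int value 99

int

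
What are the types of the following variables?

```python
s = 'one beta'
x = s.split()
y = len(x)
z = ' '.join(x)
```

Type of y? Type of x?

len() returns int; str.split() returns list

int, list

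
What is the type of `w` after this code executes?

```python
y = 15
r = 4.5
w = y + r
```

int + float returns float (15 + 4.5 = 19.5)

float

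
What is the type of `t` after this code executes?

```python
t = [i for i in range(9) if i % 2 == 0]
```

A list comprehension [...] produces a list

list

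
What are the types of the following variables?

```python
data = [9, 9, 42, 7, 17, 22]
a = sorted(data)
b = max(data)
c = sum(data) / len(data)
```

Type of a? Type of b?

sorted() returns list; max of ints returns int

list, int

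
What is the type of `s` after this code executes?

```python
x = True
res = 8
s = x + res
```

bool + int returns int (True is 1, so 1 + 8 = 9)

int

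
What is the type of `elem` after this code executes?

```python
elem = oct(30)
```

oct() returns str representation

str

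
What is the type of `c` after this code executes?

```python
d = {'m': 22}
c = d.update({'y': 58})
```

dict.update() returns None

NoneType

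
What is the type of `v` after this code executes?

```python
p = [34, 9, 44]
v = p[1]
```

Indexing a list of ints returns int (p[1] = 9)

int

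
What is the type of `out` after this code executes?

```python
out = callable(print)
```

callable() returns bool

bool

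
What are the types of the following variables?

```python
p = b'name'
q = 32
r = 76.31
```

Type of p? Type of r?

p is bytes; r is float

bytes, float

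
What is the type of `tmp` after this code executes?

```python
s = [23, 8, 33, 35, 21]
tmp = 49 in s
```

'in' operator returns bool

bool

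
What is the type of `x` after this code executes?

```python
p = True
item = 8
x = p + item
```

bool + int returns int (True is 1, so 1 + 8 = 9)

int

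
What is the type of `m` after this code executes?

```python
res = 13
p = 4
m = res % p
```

int % int returns int (13 % 4 = 1)

int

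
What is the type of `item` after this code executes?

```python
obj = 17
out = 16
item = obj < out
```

Comparison operators return bool

bool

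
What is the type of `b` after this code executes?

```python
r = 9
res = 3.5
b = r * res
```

int * float returns float (9 * 3.5 = 31.5)

float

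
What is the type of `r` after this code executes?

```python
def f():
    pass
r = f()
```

A function with no return statement returns None

NoneType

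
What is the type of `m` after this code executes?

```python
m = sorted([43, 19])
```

sorted() always returns list

list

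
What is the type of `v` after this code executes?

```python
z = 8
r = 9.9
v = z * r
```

int * float returns float (8 * 9.9 = 79.2)

float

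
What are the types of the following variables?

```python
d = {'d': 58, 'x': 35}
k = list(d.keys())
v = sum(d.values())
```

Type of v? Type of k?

sum of int values returns int; list(...) returns list

int, list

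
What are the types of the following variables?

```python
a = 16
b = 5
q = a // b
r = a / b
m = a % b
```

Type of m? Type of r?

int % int returns int; int / int returns float

int, float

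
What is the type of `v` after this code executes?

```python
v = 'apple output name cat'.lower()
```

str.lower() returns str

str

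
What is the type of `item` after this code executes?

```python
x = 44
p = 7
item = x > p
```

Comparison operators return bool

bool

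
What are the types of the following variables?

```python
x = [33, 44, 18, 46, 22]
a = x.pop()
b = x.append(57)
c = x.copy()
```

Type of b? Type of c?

list.append() returns None; list.copy() returns list

NoneType, list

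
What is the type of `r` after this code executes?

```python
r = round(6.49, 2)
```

round() with ndigits arg returns float

float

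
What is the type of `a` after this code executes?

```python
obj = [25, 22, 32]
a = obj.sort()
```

list.sort() returns None (sorts in place)

NoneType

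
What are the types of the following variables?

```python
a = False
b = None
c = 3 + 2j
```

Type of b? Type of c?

b is NoneType; c is complex

NoneType, complex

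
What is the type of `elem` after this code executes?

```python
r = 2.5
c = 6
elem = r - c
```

float - int returns float (2.5 - 6 = -3.5)

float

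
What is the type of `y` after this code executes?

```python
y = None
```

None has type NoneType

NoneType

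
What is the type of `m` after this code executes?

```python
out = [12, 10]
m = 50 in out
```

'in' operator returns bool

bool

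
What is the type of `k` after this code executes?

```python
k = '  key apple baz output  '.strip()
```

str.strip() returns str

str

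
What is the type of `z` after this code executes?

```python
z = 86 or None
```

'or' returns first truthy value (86, int)

int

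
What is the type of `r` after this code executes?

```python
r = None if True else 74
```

Ternary: condition is True, if branch (None) taken → NoneType

NoneType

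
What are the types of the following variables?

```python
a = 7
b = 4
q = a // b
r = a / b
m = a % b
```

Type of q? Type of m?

int // int returns int; int % int returns int

int, int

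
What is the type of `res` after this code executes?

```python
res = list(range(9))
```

list(range(...)) returns list

list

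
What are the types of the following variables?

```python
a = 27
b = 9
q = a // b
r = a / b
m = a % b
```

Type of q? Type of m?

int // int returns int; int % int returns int

int, int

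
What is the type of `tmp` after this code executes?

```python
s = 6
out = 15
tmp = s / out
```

int / int always returns float in Python 3 (6 / 15 = 0.4)

float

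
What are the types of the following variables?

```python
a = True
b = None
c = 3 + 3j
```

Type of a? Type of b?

a is bool; b is NoneType

bool, NoneType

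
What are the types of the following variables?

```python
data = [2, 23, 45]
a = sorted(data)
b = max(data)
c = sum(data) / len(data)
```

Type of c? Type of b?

int / int returns float; max of ints returns int

float, int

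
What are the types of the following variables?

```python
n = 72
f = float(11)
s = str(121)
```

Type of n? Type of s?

n is int; s is str

int, str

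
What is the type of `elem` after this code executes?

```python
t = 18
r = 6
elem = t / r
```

int / int always returns float in Python 3 (18 / 6 = 3)

float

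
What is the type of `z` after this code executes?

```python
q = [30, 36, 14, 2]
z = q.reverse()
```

list.reverse() returns None

NoneType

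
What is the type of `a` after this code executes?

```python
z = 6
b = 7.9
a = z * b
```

int * float returns float (6 * 7.9 = 47.4)

float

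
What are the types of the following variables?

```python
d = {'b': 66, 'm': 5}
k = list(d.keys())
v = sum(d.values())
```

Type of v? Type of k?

sum of int values returns int; list(...) returns list

int, list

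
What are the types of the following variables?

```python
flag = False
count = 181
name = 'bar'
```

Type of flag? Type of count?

flag is bool; count is int

bool, int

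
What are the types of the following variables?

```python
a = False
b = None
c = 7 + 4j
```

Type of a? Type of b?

a is bool; b is NoneType

bool, NoneType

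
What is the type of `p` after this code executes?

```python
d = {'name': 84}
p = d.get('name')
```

dict.get() returns the value (int) when key is found

int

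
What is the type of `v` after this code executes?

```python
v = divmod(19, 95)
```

divmod() returns a tuple (quotient, remainder)

tuple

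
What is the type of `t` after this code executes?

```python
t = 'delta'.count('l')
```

str.count() returns int

int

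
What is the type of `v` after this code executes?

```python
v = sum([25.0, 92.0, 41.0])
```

sum() of floats returns float

float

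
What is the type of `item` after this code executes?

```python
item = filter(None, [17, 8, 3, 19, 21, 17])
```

filter() returns a filter iterator object

filter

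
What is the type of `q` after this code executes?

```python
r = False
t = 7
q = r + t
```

bool + int returns int (False is 0, so 0 + 7 = 7)

int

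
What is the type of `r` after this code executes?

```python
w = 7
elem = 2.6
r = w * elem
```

int * float returns float (7 * 2.6 = 18.2)

float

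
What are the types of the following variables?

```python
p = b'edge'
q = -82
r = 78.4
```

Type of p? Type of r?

p is bytes; r is float

bytes, float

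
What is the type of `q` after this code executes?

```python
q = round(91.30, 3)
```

round() with ndigits arg returns float

float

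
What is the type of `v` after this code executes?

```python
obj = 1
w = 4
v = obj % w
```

int % int returns int (1 % 4 = 1)

int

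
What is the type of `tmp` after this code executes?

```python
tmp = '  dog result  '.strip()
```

str.strip() returns str

str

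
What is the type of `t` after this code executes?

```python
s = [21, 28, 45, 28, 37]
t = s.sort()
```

list.sort() returns None (sorts in place)

NoneType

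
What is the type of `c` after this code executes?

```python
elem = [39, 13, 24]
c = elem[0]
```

Indexing a list of ints returns int (elem[0] = 39)

int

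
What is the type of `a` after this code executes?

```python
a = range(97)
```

range() returns a range object

range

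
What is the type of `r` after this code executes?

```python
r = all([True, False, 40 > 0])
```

all() returns bool

bool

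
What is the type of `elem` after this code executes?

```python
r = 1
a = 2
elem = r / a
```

int / int always returns float in Python 3 (1 / 2 = 0.5)

float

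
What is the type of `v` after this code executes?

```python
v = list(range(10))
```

list(range(...)) returns list

list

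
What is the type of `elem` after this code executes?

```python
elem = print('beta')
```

print() returns None

NoneType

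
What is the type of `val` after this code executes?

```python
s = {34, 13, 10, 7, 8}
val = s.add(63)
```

set.add() returns None (mutates in place)

NoneType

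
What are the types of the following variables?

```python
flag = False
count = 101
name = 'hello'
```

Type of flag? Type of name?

flag is bool; name is str

bool, str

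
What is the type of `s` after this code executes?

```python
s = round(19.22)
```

round() with no ndigits arg returns int

int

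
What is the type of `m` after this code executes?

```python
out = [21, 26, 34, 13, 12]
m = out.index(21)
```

list.index() returns int

int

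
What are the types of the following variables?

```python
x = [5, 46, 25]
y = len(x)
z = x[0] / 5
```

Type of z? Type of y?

int / int returns float; len() returns int

float, int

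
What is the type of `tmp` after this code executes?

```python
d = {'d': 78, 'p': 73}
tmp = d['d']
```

Accessing dict[str, int] with key 'd' returns int value 78

int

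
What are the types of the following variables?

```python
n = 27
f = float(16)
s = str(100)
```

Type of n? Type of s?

n is int; s is str

int, str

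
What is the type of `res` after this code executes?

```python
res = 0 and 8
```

'and' returns the first falsy value (0, which is int)

int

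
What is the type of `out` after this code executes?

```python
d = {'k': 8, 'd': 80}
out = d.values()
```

.values() returns a dict_values view object

dict_values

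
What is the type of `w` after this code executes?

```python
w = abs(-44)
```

abs() of int returns int

int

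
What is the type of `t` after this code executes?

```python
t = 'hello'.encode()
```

str.encode() returns bytes

bytes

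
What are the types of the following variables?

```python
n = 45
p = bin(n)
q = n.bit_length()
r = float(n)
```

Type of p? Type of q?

bin() returns str; int.bit_length() returns int

str, int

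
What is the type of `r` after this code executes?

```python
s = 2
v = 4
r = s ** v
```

int ** positive int returns int (2 ** 4 = 16)

int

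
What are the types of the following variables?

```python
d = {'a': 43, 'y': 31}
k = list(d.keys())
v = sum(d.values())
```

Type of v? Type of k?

sum of int values returns int; list(...) returns list

int, list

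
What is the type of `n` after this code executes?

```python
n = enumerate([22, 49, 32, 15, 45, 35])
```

enumerate() returns an enumerate iterator object

enumerate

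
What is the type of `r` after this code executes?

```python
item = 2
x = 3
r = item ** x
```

int ** positive int returns int (2 ** 3 = 8)

int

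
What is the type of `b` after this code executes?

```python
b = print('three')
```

print() returns None

NoneType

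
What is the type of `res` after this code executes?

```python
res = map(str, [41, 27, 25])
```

map() returns a map iterator object

map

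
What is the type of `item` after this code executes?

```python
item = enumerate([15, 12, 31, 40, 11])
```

enumerate() returns an enumerate iterator object

enumerate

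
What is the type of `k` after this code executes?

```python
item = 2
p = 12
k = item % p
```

int % int returns int (2 % 12 = 2)

int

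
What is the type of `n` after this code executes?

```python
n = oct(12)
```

oct() returns str representation

str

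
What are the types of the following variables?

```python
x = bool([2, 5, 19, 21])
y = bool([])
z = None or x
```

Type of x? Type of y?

bool() returns bool; bool() returns bool

bool, bool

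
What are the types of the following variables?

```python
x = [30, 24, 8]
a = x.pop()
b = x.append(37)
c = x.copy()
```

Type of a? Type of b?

list.pop() returns the element (int); list.append() returns None

int, NoneType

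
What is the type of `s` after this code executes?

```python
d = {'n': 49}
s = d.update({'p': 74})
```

dict.update() returns None

NoneType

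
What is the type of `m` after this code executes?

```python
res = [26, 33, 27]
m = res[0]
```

Indexing a list of ints returns int (res[0] = 26)

int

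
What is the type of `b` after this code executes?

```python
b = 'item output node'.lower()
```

str.lower() returns str

str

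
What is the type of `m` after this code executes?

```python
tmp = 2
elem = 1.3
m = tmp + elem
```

int + float returns float (2 + 1.3 = 3.3)

float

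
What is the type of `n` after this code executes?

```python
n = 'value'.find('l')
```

str.find() returns int (index, or -1)

int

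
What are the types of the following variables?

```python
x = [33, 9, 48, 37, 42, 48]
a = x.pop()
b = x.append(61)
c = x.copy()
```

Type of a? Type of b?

list.pop() returns the element (int); list.append() returns None

int, NoneType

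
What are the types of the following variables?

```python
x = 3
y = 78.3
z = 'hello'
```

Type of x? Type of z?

x is int; z is str

int, str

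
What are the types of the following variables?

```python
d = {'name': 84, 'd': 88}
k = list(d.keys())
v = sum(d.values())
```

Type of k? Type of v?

list(...) returns list; sum of int values returns int

list, int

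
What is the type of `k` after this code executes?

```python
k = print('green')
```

print() returns None

NoneType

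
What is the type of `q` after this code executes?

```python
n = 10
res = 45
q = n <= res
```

Comparison operators return bool

bool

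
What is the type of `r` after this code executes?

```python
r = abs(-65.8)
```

abs() of float returns float

float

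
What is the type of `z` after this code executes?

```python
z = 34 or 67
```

'or' returns the first truthy value (34, which is int)

int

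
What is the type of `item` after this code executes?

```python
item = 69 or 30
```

'or' returns the first truthy value (69, which is int)

int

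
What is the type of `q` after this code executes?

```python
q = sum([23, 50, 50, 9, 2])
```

sum() of ints returns int

int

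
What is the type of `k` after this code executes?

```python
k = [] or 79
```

'or' returns first truthy value (79, which is int)

int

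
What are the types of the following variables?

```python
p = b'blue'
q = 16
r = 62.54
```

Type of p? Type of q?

p is bytes; q is int

bytes, int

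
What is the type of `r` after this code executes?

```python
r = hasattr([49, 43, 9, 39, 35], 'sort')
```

hasattr() returns bool

bool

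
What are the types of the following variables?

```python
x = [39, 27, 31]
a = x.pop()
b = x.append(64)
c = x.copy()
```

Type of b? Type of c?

list.append() returns None; list.copy() returns list

NoneType, list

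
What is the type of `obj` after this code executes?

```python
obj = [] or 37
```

'or' returns first truthy value (37, which is int)

int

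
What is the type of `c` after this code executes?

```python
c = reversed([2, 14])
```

reversed() on a list returns a list_reverseiterator

list_reverseiterator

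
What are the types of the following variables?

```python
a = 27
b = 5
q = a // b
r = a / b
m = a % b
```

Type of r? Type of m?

int / int returns float; int % int returns int

float, int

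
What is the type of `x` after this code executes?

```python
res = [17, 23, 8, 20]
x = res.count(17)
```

list.count() returns int

int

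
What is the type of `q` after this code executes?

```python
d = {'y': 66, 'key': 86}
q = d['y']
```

Accessing dict[str, int] with key 'y' returns int value 66

int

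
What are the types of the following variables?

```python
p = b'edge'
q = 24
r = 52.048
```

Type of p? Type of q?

p is bytes; q is int

bytes, int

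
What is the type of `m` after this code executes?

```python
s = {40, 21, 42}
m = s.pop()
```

Popping from a set of ints returns int

int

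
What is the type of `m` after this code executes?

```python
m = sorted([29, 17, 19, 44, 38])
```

sorted() always returns list

list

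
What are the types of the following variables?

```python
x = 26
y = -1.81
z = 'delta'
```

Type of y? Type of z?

y is float; z is str

float, str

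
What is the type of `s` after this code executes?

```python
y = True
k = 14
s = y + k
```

bool + int returns int (True is 1, so 1 + 14 = 15)

int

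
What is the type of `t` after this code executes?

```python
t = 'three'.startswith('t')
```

str.startswith() returns bool

bool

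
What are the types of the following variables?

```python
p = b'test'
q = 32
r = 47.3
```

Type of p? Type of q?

p is bytes; q is int

bytes, int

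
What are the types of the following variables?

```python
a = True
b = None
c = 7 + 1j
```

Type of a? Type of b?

a is bool; b is NoneType

bool, NoneType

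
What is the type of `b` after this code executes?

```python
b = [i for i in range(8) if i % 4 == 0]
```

A list comprehension [...] produces a list

list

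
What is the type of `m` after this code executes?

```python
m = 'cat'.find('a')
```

str.find() returns int (index, or -1)

int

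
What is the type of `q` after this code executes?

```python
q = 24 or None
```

'or' returns first truthy value (24, int)

int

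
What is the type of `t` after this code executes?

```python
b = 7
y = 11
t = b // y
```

int // int returns int (7 // 11 = 0)

int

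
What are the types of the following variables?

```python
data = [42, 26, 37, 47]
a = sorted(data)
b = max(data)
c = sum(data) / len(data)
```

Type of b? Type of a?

max of ints returns int; sorted() returns list

int, list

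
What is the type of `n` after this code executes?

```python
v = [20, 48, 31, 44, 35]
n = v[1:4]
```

Slicing a list always returns a list

list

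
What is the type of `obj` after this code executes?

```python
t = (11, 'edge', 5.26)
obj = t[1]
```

Index 1 of tuple is 'edge' which is str

str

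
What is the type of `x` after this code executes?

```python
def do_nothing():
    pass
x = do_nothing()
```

A function with no return statement returns None

NoneType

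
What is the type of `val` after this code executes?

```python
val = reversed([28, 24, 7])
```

reversed() on a list returns a list_reverseiterator

list_reverseiterator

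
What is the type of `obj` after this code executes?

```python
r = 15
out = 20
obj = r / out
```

int / int always returns float in Python 3 (15 / 20 = 0.75)

float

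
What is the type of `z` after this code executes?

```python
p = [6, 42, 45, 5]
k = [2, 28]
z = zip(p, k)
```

zip() returns a zip iterator object

zip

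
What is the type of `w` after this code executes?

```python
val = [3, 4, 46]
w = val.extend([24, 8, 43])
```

list.extend() returns None

NoneType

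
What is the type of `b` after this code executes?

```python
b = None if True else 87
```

Ternary: condition is True, if branch (None) taken → NoneType

NoneType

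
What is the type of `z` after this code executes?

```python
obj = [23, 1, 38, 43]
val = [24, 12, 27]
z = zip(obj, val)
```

zip() returns a zip iterator object

zip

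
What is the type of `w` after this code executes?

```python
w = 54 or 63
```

'or' returns the first truthy value (54, which is int)

int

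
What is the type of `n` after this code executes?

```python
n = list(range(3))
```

list(range(...)) returns list

list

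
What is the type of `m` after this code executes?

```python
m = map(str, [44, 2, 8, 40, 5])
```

map() returns a map iterator object

map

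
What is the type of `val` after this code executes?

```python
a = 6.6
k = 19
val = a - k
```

float - int returns float (6.6 - 19 = -12.4)

float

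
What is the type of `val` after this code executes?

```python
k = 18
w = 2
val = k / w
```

int / int always returns float in Python 3 (18 / 2 = 9)

float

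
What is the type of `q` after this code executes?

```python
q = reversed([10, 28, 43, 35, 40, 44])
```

reversed() on a list returns a list_reverseiterator

list_reverseiterator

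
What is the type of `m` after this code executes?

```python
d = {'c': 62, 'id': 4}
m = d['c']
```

Accessing dict[str, int] with key 'c' returns int value 62

int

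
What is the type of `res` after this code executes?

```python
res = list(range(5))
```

list(range(...)) returns list

list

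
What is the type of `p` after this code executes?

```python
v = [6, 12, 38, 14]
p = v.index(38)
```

list.index() returns int

int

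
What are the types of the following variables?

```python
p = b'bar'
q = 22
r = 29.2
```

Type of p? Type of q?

p is bytes; q is int

bytes, int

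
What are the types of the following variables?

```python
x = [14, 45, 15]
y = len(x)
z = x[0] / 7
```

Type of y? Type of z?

len() returns int; int / int returns float

int, float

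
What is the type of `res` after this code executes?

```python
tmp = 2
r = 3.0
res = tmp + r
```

int + float returns float (2 + 3.0 = 5.0)

float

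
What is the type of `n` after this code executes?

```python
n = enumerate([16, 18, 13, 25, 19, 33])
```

enumerate() returns an enumerate iterator object

enumerate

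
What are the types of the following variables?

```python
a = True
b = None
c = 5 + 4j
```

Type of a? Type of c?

a is bool; c is complex

bool, complex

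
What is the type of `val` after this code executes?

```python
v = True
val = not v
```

'not' always returns bool

bool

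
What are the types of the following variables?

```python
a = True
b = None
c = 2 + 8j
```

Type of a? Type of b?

a is bool; b is NoneType

bool, NoneType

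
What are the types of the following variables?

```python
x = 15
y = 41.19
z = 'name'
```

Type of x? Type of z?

x is int; z is str

int, str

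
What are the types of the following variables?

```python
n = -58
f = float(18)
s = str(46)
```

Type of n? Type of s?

n is int; s is str

int, str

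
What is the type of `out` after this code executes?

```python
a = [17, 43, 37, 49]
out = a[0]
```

Indexing a list of ints returns int (a[0] = 17)

int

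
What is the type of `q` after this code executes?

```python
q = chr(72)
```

chr() returns str (single character)

str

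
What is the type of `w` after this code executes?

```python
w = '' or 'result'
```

'or' returns first truthy value ('result', which is str)

str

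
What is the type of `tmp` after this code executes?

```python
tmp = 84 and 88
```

'and' returns the last value when all truthy (88, which is int)

int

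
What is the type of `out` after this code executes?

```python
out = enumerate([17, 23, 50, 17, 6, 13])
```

enumerate() returns an enumerate iterator object

enumerate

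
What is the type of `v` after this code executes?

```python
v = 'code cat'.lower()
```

str.lower() returns str

str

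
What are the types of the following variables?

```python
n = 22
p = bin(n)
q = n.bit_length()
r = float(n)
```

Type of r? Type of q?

float() returns float; int.bit_length() returns int

float, int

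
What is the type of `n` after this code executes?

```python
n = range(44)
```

range() returns a range object

range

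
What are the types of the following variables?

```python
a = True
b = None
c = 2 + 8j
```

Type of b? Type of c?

b is NoneType; c is complex

NoneType, complex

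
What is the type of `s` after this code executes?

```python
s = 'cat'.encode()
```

str.encode() returns bytes

bytes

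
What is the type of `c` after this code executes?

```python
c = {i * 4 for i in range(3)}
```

A set comprehension {expr for x in iterable} produces a set

set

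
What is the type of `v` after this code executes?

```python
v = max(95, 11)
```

max() of ints returns int

int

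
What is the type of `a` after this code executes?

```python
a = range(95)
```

range() returns a range object

range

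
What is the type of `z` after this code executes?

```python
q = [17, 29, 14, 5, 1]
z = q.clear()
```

list.clear() returns None

NoneType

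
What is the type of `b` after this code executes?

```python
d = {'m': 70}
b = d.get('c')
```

dict.get() returns None when key 'c' is not found and no default given

NoneType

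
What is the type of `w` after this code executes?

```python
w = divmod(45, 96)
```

divmod() returns a tuple (quotient, remainder)

tuple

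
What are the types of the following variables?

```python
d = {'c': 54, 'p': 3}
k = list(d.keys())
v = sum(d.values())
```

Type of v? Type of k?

sum of int values returns int; list(...) returns list

int, list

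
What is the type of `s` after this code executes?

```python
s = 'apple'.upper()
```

str.upper() returns str

str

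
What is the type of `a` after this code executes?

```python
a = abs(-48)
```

abs() of int returns int

int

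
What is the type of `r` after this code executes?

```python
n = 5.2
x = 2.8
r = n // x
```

float // float returns float (floor division preserves float type)

float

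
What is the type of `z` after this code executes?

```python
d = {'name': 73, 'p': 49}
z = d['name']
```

Accessing dict[str, int] with key 'name' returns int value 73

int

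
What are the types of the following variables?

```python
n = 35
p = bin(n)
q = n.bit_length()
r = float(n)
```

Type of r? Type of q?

float() returns float; int.bit_length() returns int

float, int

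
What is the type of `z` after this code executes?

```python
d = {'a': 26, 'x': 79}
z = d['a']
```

Accessing dict[str, int] with key 'a' returns int value 26

int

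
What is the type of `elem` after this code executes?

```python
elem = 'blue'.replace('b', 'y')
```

str.replace() returns str

str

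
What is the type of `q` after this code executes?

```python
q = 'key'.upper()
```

str.upper() returns str

str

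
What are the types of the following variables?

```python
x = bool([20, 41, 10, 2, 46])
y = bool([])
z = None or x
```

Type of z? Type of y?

None or <bool> returns the bool; bool() returns bool

bool, bool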